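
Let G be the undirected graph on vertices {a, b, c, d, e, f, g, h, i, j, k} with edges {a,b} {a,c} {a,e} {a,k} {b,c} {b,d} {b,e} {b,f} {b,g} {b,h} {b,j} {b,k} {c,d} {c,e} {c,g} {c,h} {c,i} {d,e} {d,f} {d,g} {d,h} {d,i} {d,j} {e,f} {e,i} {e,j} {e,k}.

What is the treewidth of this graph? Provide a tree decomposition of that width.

The largest bag has 4 vertices, giving width 3; this decomposition certifies tw(G) ≤ 3. For the lower bound, the 4 vertices {b, d, e, j} are pairwise adjacent, and any tree decomposition puts a clique entirely inside one bag — forcing width ≥ 3. Combining the bounds, tw(G) = 3.

Treewidth 3.
One such decomposition:
Bags: B1 = {b, c, d, e}  B2 = {c, d, e, i}  B3 = {b, d, e, j}  B4 = {b, c, d, g}  B5 = {b, d, e, f}  B6 = {a, b, c, e}  B7 = {a, b, e, k}  B8 = {b, c, d, h}
Tree: B1–B2, B1–B3, B1–B4, B3–B5, B1–B6, B6–B7, B4–B8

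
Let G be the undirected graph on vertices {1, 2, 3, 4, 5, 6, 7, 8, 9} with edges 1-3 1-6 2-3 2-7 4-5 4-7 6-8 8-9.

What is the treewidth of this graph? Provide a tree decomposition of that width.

Treewidth 1.
One optimal decomposition is:
Bags: B1 = {4, 5}  B2 = {4, 7}  B3 = {2, 7}  B4 = {2, 3}  B5 = {1, 3}  B6 = {1, 6}  B7 = {6, 8}  B8 = {8, 9}
Tree: B1–B2, B2–B3, B3–B4, B4–B5, B5–B6, B6–B7, B7–B8

The largest bag has 2 vertices, giving width 1; this decomposition certifies tw(G) ≤ 1. Since G has at least one edge (e.g. 5–4), it is not an edgeless graph, so tw(G) ≥ 1. Therefore the treewidth is 1.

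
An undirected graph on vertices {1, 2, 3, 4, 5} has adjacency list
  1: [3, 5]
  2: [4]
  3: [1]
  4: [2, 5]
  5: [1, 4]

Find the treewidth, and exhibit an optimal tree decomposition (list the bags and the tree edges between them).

Each bag holds 2 vertices, so the decomposition has width 1, which upper-bounds the treewidth. Since G has at least one edge (e.g. 2–4), it is not an edgeless graph, so tw(G) ≥ 1. The upper and lower bounds meet at 1, so that is the treewidth.

Treewidth 1.
One optimal decomposition is:
Bags: B1 = {2, 4}  B2 = {4, 5}  B3 = {1, 5}  B4 = {1, 3}
Tree: B1–B2, B2–B3, B3–B4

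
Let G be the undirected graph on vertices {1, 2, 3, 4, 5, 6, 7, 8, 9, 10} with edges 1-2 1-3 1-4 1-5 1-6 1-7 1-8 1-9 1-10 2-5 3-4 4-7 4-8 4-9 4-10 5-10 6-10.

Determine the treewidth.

2

A width-2 tree decomposition is:
Bags: B1 = {1, 4, 10}  B2 = {1, 5, 10}  B3 = {1, 4, 9}  B4 = {1, 2, 5}  B5 = {1, 3, 4}  B6 = {1, 6, 10}  B7 = {1, 4, 7}  B8 = {1, 4, 8}
Tree: B1–B2, B1–B3, B2–B4, B3–B5, B2–B6, B1–B7, B3–B8
The largest bag has 3 vertices, giving width 2; this decomposition certifies tw(G) ≤ 2. On the other hand G contains the 3-clique {1, 2, 5}. A clique must lie in a single bag of any decomposition, so no decomposition can have width below 2. Hence tw(G) = 2 exactly.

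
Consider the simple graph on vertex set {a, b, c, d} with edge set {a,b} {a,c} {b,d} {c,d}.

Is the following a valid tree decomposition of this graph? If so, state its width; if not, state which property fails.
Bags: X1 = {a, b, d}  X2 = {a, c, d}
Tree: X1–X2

Yes; width 2.

Every vertex of G appears in some bag (union = {a, b, c, d}); every edge is covered by a bag; and for each vertex v the set of bags containing v is connected in the bag tree. The decomposition is therefore valid. The largest bag has 3 vertices, so the width is 2.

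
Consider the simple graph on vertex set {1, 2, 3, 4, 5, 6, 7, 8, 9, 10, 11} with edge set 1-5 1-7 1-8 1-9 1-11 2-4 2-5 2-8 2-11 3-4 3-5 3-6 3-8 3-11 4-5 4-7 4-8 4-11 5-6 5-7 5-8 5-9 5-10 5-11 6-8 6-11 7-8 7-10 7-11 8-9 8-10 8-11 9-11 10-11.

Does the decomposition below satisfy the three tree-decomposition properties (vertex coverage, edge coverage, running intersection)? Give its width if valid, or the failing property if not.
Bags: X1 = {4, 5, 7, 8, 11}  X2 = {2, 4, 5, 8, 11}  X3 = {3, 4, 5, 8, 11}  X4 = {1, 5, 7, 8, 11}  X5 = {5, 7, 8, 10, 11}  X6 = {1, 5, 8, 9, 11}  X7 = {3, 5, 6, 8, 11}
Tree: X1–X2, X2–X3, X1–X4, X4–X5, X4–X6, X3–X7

Checking the three conditions: (i) the bags cover all of {1, 2, 3, 4, 5, 6, 7, 8, 9, 10, 11}; (ii) for each edge, some bag contains both endpoints; (iii) the bags containing any fixed vertex form a subtree. All hold, so the decomposition is valid with width 5 − 1 = 4.

Yes; width 4.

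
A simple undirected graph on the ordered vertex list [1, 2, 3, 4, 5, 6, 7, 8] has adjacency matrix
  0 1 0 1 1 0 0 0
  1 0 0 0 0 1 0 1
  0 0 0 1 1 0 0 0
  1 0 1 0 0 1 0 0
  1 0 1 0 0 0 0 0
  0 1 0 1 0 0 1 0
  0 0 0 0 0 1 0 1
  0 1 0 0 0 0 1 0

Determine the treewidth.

2

A width-2 tree decomposition is:
Bags: B1 = {3, 4, 5}  B2 = {1, 4, 5}  B3 = {1, 4, 6}  B4 = {1, 2, 6}  B5 = {2, 6, 7}  B6 = {2, 7, 8}
Tree: B1–B2, B2–B3, B3–B4, B4–B5, B5–B6
The largest bag has 3 vertices, giving width 2; this decomposition certifies tw(G) ≤ 2. The edges 3–5–1–4–3 form a cycle, so G is not a tree and its treewidth is at least 2. Hence tw(G) = 2 exactly.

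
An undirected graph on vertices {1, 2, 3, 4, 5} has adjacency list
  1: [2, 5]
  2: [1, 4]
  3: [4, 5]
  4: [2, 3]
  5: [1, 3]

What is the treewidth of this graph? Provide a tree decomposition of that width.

Treewidth 2.
One optimal decomposition is:
Bags: B1 = {1, 2, 4}  B2 = {1, 3, 4}  B3 = {1, 3, 5}
Tree: B1–B2, B2–B3

The largest bag has 3 vertices, giving width 2; this decomposition certifies tw(G) ≤ 2. The edges 1–2–4–3–5–1 form a cycle, so G is not a tree and its treewidth is at least 2. Hence tw(G) = 2 exactly.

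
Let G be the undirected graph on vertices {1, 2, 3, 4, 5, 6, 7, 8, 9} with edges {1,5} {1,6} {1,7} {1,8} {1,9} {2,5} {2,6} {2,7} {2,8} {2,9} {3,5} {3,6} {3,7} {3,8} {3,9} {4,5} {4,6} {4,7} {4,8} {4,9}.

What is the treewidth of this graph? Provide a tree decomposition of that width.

Every bag has size at most 5, so the width is 5 − 1 = 4 and tw(G) ≤ 4. For the lower bound: the 5 vertex sets {2,6}, {4,8}, {1,7}, {3}, {5} are disjoint, each induces a connected subgraph, and every pair is joined by at least one edge of G. Contracting each set to a single vertex therefore yields K_{5} as a minor, and since treewidth is minor-monotone, tw(G) ≥ tw(K_{5}) = 4. Combining the bounds, tw(G) = 4.

Treewidth 4.
One such decomposition:
Bags: B1 = {1, 2, 3, 4, 6}  B2 = {1, 2, 3, 4, 8}  B3 = {1, 2, 3, 4, 7}  B4 = {1, 2, 3, 4, 5}  B5 = {1, 2, 3, 4, 9}
Tree: B1–B2, B2–B3, B3–B4, B4–B5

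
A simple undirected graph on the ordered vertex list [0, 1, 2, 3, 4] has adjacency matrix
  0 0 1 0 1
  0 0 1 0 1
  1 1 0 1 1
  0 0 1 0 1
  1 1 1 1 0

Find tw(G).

A width-2 tree decomposition is:
Bags: B1 = {0, 2, 4}  B2 = {1, 2, 4}  B3 = {2, 3, 4}
Tree: B1–B2, B2–B3
Every bag has size at most 3, so the width is 3 − 1 = 2 and tw(G) ≤ 2. Conversely, {0, 2, 4} is a clique of size 3, and the vertices of any clique must share a bag in every tree decomposition; so some bag has ≥ 3 vertices and tw(G) ≥ 2. Hence tw(G) = 2 exactly.

2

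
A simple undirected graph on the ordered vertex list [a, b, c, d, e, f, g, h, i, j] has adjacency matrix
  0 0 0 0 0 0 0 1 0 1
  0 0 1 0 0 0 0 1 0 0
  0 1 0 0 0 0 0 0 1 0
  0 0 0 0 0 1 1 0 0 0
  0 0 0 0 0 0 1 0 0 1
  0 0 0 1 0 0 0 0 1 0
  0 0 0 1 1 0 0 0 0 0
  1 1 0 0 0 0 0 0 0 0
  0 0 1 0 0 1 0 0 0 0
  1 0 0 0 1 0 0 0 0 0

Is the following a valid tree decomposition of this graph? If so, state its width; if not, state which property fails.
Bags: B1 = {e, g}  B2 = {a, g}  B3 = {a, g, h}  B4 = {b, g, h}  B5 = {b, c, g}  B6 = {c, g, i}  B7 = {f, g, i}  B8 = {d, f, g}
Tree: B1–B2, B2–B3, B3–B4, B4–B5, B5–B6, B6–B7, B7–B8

No — vertex j appears in no bag.

A tree decomposition must satisfy three properties: every vertex lies in some bag; for every edge, both endpoints lie together in some bag; and for every vertex, the bags containing it form a connected subtree. Here vertex j appears in no bag, so the decomposition is invalid.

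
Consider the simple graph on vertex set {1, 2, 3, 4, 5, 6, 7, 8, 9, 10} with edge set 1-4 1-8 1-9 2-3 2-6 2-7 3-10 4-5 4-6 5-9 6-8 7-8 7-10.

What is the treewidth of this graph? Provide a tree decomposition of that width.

Every bag has size at most 3, so the width is 3 − 1 = 2 and tw(G) ≤ 2. For the lower bound, G contains the cycle 5–9–1–4–5, so G is not a forest; only forests have treewidth ≤ 1, hence tw(G) ≥ 2. Hence tw(G) = 2 exactly.

Treewidth 2.
One such decomposition:
Bags: B1 = {4, 5, 9}  B2 = {1, 4, 9}  B3 = {1, 4, 6}  B4 = {1, 6, 8}  B5 = {2, 6, 8}  B6 = {2, 7, 8}  B7 = {2, 3, 7}  B8 = {3, 7, 10}
Tree: B1–B2, B2–B3, B3–B4, B4–B5, B5–B6, B6–B7, B7–B8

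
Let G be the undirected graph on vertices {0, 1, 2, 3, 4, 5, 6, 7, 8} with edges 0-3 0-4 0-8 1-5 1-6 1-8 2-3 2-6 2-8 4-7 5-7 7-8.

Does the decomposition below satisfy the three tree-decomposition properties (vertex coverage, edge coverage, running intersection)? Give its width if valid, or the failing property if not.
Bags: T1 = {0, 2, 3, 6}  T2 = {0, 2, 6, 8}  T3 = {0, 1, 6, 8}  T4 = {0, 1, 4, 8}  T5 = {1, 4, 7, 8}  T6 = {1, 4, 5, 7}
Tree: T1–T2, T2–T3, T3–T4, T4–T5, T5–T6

Yes; width 3.

Vertex coverage: the bags together contain {0, 1, 2, 3, 4, 5, 6, 7, 8}, the full vertex set. Edge coverage: each edge of G has both endpoints in at least one bag. Running intersection: for every vertex, the bags containing it form a connected subtree. All three properties hold, so this is a valid tree decomposition of width max|bag| − 1 = 3, and hence tw(G) ≤ 3.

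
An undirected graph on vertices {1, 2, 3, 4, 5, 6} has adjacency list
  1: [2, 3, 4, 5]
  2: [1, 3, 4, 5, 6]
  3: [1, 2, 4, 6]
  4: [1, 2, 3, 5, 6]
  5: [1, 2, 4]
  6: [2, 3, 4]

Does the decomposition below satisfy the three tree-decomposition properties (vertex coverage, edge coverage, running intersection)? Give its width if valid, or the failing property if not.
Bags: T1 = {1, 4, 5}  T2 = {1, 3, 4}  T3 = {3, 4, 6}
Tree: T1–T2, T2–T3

No — vertex 2 appears in no bag.

A tree decomposition must satisfy three properties: every vertex lies in some bag; for every edge, both endpoints lie together in some bag; and for every vertex, the bags containing it form a connected subtree. Here vertex 2 appears in no bag, so the decomposition is invalid.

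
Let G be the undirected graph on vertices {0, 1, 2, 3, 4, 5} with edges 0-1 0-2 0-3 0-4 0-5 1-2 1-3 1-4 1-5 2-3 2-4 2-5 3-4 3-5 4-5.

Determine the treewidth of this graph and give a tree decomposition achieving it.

A single bag containing all 6 vertices is trivially a valid decomposition of width 5. For the lower bound, the 6 vertices {0, 1, 2, 3, 4, 5} are pairwise adjacent, and any tree decomposition puts a clique entirely inside one bag — forcing width ≥ 5. Combining the bounds, tw(G) = 5.

Treewidth 5.
Bags: B1 = {0, 1, 2, 3, 4, 5}
Tree: (single bag)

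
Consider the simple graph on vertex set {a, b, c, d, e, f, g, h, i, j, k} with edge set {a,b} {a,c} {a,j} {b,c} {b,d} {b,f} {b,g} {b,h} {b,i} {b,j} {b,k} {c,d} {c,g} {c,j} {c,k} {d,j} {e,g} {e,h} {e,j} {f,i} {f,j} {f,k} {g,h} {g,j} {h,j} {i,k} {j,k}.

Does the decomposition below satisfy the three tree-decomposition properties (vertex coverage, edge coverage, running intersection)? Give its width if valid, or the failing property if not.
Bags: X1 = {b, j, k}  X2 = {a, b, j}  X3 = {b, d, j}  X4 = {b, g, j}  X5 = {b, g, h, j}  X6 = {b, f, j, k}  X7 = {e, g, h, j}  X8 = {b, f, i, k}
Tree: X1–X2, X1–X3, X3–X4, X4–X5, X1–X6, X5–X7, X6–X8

A tree decomposition must satisfy three properties: every vertex lies in some bag; for every edge, both endpoints lie together in some bag; and for every vertex, the bags containing it form a connected subtree. Here vertex c appears in no bag, so the decomposition is invalid.

No — vertex c appears in no bag.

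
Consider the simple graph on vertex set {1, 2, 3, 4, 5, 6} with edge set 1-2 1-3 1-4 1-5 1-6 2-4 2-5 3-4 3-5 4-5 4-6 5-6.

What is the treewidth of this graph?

A width-3 tree decomposition is:
Bags: B1 = {1, 2, 4, 5}  B2 = {1, 3, 4, 5}  B3 = {1, 4, 5, 6}
Tree: B1–B2, B2–B3
Each bag holds 4 vertices, so the decomposition has width 3, which upper-bounds the treewidth. On the other hand G contains the 4-clique {1, 2, 4, 5}. A clique must lie in a single bag of any decomposition, so no decomposition can have width below 3. Hence tw(G) = 3 exactly.

3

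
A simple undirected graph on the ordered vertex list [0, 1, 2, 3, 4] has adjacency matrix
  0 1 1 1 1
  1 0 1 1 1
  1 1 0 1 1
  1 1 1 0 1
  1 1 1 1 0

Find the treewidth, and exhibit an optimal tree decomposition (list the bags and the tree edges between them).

Treewidth 4.
One such decomposition:
Bags: B1 = {0, 1, 2, 3, 4}
Tree: (single bag)

With just one bag of size 5, the width is 5 − 1 = 4, so tw(G) ≤ 4. For the lower bound, the 5 vertices {0, 1, 2, 3, 4} are pairwise adjacent, and any tree decomposition puts a clique entirely inside one bag — forcing width ≥ 4. Therefore the treewidth is 4.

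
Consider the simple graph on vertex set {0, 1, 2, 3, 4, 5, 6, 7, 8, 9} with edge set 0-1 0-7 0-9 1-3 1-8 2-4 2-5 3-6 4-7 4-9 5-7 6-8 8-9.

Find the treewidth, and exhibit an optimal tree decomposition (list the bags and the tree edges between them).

Treewidth 2.
One such decomposition:
Bags: B1 = {3, 6, 8}  B2 = {1, 3, 8}  B3 = {1, 8, 9}  B4 = {0, 1, 9}  B5 = {0, 4, 9}  B6 = {0, 4, 7}  B7 = {2, 4, 7}  B8 = {2, 5, 7}
Tree: B1–B2, B2–B3, B3–B4, B4–B5, B5–B6, B6–B7, B7–B8

Every bag has size at most 3, so the width is 3 − 1 = 2 and tw(G) ≤ 2. For the lower bound, G contains the cycle 6–3–1–8–6, so G is not a forest; only forests have treewidth ≤ 1, hence tw(G) ≥ 2. The upper and lower bounds meet at 2, so that is the treewidth.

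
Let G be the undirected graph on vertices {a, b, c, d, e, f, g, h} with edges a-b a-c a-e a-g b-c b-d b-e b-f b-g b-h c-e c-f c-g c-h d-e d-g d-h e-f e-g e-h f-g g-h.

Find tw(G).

4

A width-4 tree decomposition is:
Bags: B1 = {a, b, c, e, g}  B2 = {b, c, e, f, g}  B3 = {b, c, e, g, h}  B4 = {b, d, e, g, h}
Tree: B1–B2, B1–B3, B3–B4
Each bag holds 5 vertices, so the decomposition has width 4, which upper-bounds the treewidth. On the other hand G contains the 5-clique {b, d, e, g, h}. A clique must lie in a single bag of any decomposition, so no decomposition can have width below 4. Therefore the treewidth is 4.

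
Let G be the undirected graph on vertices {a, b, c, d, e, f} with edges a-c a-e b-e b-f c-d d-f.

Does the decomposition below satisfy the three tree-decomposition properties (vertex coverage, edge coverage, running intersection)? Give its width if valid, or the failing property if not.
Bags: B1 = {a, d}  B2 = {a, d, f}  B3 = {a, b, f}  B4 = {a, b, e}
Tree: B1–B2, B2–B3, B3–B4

No — vertex c appears in no bag.

A tree decomposition must satisfy three properties: every vertex lies in some bag; for every edge, both endpoints lie together in some bag; and for every vertex, the bags containing it form a connected subtree. Here vertex c appears in no bag, so the decomposition is invalid.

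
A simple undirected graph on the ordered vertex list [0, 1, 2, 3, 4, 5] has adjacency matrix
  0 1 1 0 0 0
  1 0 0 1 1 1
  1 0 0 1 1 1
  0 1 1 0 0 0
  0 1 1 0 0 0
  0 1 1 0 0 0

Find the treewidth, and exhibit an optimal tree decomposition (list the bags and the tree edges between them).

Treewidth 2.
One optimal decomposition is:
Bags: B1 = {0, 1, 2}  B2 = {1, 2, 3}  B3 = {1, 2, 5}  B4 = {1, 2, 4}
Tree: B1–B2, B2–B3, B3–B4

The largest bag has 3 vertices, giving width 2; this decomposition certifies tw(G) ≤ 2. The edges 2–0–1–3–2 form a cycle, so G is not a tree and its treewidth is at least 2. The upper and lower bounds meet at 2, so that is the treewidth.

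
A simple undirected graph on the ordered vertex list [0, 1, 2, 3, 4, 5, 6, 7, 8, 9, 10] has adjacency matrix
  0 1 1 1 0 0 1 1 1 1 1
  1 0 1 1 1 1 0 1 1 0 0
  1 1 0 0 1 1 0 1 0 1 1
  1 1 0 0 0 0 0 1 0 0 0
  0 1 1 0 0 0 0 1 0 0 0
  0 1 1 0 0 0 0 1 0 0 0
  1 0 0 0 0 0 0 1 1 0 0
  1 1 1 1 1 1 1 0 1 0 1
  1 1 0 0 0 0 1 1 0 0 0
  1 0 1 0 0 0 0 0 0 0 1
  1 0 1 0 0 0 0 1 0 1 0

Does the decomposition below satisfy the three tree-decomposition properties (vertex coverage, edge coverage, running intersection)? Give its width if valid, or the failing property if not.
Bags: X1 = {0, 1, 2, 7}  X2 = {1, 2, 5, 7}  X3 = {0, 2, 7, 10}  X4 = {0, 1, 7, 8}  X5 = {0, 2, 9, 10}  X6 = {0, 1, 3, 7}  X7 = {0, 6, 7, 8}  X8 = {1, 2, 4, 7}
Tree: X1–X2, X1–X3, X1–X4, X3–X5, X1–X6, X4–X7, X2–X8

Checking the three conditions: (i) the bags cover all of {0, 1, 2, 3, 4, 5, 6, 7, 8, 9, 10}; (ii) for each edge, some bag contains both endpoints; (iii) the bags containing any fixed vertex form a subtree. All hold, so the decomposition is valid with width 4 − 1 = 3.

Yes; width 3.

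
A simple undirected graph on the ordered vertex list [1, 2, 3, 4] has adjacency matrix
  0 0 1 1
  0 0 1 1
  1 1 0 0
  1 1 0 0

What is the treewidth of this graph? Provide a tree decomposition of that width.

Every bag has size at most 3, so the width is 3 − 1 = 2 and tw(G) ≤ 2. The edges 2–3–1–4–2 form a cycle, so G is not a tree and its treewidth is at least 2. Therefore the treewidth is 2.

Treewidth 2.
Bags: B1 = {1, 2, 3}  B2 = {1, 2, 4}
Tree: B1–B2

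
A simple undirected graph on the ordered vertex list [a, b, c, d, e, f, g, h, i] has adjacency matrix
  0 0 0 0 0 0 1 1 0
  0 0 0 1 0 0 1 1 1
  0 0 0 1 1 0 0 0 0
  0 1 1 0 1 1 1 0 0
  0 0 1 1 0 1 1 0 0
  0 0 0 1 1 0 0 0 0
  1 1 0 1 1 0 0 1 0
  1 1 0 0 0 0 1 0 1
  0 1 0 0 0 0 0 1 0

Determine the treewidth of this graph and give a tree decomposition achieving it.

Treewidth 2.
One optimal decomposition is:
Bags: B1 = {b, g, h}  B2 = {a, g, h}  B3 = {b, d, g}  B4 = {d, e, g}  B5 = {b, h, i}  B6 = {d, e, f}  B7 = {c, d, e}
Tree: B1–B2, B1–B3, B3–B4, B1–B5, B4–B6, B6–B7

The largest bag has 3 vertices, giving width 2; this decomposition certifies tw(G) ≤ 2. Conversely, {d, e, g} is a clique of size 3, and the vertices of any clique must share a bag in every tree decomposition; so some bag has ≥ 3 vertices and tw(G) ≥ 2. Hence tw(G) = 2 exactly.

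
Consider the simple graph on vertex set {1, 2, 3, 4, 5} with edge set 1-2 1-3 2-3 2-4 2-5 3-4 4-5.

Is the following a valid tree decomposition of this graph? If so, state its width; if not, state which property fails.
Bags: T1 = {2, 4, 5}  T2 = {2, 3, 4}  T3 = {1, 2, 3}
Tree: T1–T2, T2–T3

Yes; width 2.

Checking the three conditions: (i) the bags cover all of {1, 2, 3, 4, 5}; (ii) for each edge, some bag contains both endpoints; (iii) the bags containing any fixed vertex form a subtree. All hold, so the decomposition is valid with width 3 − 1 = 2.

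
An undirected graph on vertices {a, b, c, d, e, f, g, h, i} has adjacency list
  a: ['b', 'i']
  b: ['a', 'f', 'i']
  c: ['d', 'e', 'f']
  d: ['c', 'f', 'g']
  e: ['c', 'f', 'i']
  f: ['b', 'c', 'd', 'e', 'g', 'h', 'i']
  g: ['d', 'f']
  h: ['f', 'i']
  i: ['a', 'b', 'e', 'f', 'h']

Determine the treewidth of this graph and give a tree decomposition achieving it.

Every bag has size at most 3, so the width is 3 − 1 = 2 and tw(G) ≤ 2. On the other hand G contains the 3-clique {a, b, i}. A clique must lie in a single bag of any decomposition, so no decomposition can have width below 2. Hence tw(G) = 2 exactly.

Treewidth 2.
One optimal decomposition is:
Bags: B1 = {b, f, i}  B2 = {e, f, i}  B3 = {c, e, f}  B4 = {c, d, f}  B5 = {d, f, g}  B6 = {f, h, i}  B7 = {a, b, i}
Tree: B1–B2, B2–B3, B3–B4, B4–B5, B2–B6, B1–B7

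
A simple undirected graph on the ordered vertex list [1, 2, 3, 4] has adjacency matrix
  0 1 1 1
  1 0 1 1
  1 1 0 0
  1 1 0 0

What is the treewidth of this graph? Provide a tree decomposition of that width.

Treewidth 2.
One such decomposition:
Bags: B1 = {1, 2, 4}  B2 = {1, 2, 3}
Tree: B1–B2

Every bag has size at most 3, so the width is 3 − 1 = 2 and tw(G) ≤ 2. Conversely, {1, 2, 3} is a clique of size 3, and the vertices of any clique must share a bag in every tree decomposition; so some bag has ≥ 3 vertices and tw(G) ≥ 2. The upper and lower bounds meet at 2, so that is the treewidth.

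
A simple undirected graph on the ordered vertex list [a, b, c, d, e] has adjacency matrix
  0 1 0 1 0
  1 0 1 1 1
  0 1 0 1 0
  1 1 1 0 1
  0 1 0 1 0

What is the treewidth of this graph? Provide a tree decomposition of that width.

Treewidth 2.
Bags: B1 = {b, d, e}  B2 = {a, b, d}  B3 = {b, c, d}
Tree: B1–B2, B2–B3

Each bag holds 3 vertices, so the decomposition has width 2, which upper-bounds the treewidth. Conversely, {b, d, e} is a clique of size 3, and the vertices of any clique must share a bag in every tree decomposition; so some bag has ≥ 3 vertices and tw(G) ≥ 2. The upper and lower bounds meet at 2, so that is the treewidth.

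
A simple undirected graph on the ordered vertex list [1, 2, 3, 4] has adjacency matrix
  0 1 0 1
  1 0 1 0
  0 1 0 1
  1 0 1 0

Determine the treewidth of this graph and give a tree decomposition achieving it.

Treewidth 2.
One optimal decomposition is:
Bags: B1 = {2, 3, 4}  B2 = {1, 2, 4}
Tree: B1–B2

The largest bag has 3 vertices, giving width 2; this decomposition certifies tw(G) ≤ 2. The edges 4–3–2–1–4 form a cycle, so G is not a tree and its treewidth is at least 2. Hence tw(G) = 2 exactly.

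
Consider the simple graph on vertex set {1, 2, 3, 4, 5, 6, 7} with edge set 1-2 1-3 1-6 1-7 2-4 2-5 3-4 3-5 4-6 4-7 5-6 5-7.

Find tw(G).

A width-3 tree decomposition is:
Bags: B1 = {1, 3, 4, 5}  B2 = {1, 4, 5, 6}  B3 = {1, 2, 4, 5}  B4 = {1, 4, 5, 7}
Tree: B1–B2, B2–B3, B3–B4
Each bag holds 4 vertices, so the decomposition has width 3, which upper-bounds the treewidth. For the lower bound: the 4 vertex sets {3,4}, {5,6}, {1}, {2} are disjoint, each induces a connected subgraph, and every pair is joined by at least one edge of G. Contracting each set to a single vertex therefore yields K_{4} as a minor, and since treewidth is minor-monotone, tw(G) ≥ tw(K_{4}) = 3. Combining the bounds, tw(G) = 3.

3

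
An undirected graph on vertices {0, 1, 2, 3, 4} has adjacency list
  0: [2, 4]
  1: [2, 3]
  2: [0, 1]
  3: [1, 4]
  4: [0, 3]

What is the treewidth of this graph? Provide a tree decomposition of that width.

Every bag has size at most 3, so the width is 3 − 1 = 2 and tw(G) ≤ 2. The edges 0–2–1–3–4–0 form a cycle, so G is not a tree and its treewidth is at least 2. Therefore the treewidth is 2.

Treewidth 2.
One optimal decomposition is:
Bags: B1 = {0, 1, 2}  B2 = {0, 1, 3}  B3 = {0, 3, 4}
Tree: B1–B2, B2–B3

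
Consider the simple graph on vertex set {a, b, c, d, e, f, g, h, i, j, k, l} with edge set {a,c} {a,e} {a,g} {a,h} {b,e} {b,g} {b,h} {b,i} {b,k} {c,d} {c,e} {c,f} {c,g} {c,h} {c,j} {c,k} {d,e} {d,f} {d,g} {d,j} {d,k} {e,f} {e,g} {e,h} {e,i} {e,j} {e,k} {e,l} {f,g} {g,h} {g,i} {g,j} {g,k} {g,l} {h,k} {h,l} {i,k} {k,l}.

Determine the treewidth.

A width-4 tree decomposition is:
Bags: B1 = {e, g, h, k, l}  B2 = {b, e, g, h, k}  B3 = {b, e, g, i, k}  B4 = {c, e, g, h, k}  B5 = {a, c, e, g, h}  B6 = {c, d, e, g, k}  B7 = {c, d, e, f, g}  B8 = {c, d, e, g, j}
Tree: B1–B2, B2–B3, B1–B4, B4–B5, B4–B6, B6–B7, B6–B8
The largest bag has 5 vertices, giving width 4; this decomposition certifies tw(G) ≤ 4. Conversely, {a, c, e, g, h} is a clique of size 5, and the vertices of any clique must share a bag in every tree decomposition; so some bag has ≥ 5 vertices and tw(G) ≥ 4. Therefore the treewidth is 4.

4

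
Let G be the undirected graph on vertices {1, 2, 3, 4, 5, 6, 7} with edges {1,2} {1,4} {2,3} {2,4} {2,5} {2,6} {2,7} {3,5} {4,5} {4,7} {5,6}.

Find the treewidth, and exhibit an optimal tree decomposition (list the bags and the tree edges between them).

Treewidth 2.
One such decomposition:
Bags: B1 = {2, 5, 6}  B2 = {2, 4, 5}  B3 = {2, 3, 5}  B4 = {2, 4, 7}  B5 = {1, 2, 4}
Tree: B1–B2, B1–B3, B2–B4, B4–B5

Each bag holds 3 vertices, so the decomposition has width 2, which upper-bounds the treewidth. For the lower bound, the 3 vertices {2, 3, 5} are pairwise adjacent, and any tree decomposition puts a clique entirely inside one bag — forcing width ≥ 2. Combining the bounds, tw(G) = 2.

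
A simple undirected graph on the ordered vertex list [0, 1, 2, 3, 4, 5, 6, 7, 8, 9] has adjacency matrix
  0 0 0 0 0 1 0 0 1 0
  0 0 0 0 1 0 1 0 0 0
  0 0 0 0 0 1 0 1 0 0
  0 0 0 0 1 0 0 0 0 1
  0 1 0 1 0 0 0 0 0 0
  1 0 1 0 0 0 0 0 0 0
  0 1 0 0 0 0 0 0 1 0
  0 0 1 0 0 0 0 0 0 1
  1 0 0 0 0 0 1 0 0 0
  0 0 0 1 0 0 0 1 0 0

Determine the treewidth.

A width-2 tree decomposition is:
Bags: B1 = {1, 6, 8}  B2 = {1, 4, 8}  B3 = {3, 4, 8}  B4 = {3, 8, 9}  B5 = {7, 8, 9}  B6 = {2, 7, 8}  B7 = {2, 5, 8}  B8 = {0, 5, 8}
Tree: B1–B2, B2–B3, B3–B4, B4–B5, B5–B6, B6–B7, B7–B8
Every bag has size at most 3, so the width is 3 − 1 = 2 and tw(G) ≤ 2. The edges 8–6–1–4–3–9–7–2–5–0–8 form a cycle, so G is not a tree and its treewidth is at least 2. Hence tw(G) = 2 exactly.

2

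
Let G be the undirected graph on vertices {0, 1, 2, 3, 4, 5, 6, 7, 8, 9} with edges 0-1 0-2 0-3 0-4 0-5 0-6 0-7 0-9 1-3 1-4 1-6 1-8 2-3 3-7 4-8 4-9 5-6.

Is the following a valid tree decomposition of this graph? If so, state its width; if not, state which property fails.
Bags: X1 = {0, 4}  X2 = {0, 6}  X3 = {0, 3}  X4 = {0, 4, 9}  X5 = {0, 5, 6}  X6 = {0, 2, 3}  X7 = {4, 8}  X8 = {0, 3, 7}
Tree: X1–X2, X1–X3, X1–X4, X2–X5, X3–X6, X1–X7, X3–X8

A tree decomposition must satisfy three properties: every vertex lies in some bag; for every edge, both endpoints lie together in some bag; and for every vertex, the bags containing it form a connected subtree. Here vertex 1 appears in no bag, so the decomposition is invalid.

No — vertex 1 appears in no bag.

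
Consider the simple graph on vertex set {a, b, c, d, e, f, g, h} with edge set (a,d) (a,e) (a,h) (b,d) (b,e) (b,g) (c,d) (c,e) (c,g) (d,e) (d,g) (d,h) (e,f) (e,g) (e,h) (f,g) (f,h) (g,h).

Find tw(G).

A width-3 tree decomposition is:
Bags: B1 = {d, e, g, h}  B2 = {c, d, e, g}  B3 = {b, d, e, g}  B4 = {a, d, e, h}  B5 = {e, f, g, h}
Tree: B1–B2, B1–B3, B1–B4, B1–B5
Each bag holds 4 vertices, so the decomposition has width 3, which upper-bounds the treewidth. On the other hand G contains the 4-clique {d, e, g, h}. A clique must lie in a single bag of any decomposition, so no decomposition can have width below 3. Hence tw(G) = 3 exactly.

3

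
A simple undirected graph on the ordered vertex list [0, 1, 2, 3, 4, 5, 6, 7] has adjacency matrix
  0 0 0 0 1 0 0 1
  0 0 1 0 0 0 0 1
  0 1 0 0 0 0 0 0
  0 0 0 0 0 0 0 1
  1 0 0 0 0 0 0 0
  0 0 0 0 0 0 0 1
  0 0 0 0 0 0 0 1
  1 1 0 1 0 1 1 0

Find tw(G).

A width-1 tree decomposition is:
Bags: B1 = {6, 7}  B2 = {0, 7}  B3 = {0, 4}  B4 = {1, 7}  B5 = {5, 7}  B6 = {1, 2}  B7 = {3, 7}
Tree: B1–B2, B2–B3, B1–B4, B4–B5, B4–B6, B4–B7
Every bag has size at most 2, so the width is 2 − 1 = 1 and tw(G) ≤ 1. G has an edge, so its treewidth is at least 1. Therefore the treewidth is 1.

1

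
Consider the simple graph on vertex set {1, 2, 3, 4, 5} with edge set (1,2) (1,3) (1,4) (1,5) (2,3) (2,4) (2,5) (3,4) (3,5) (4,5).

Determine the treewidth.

4

A width-4 tree decomposition is:
Bags: B1 = {1, 2, 3, 4, 5}
Tree: (single bag)
With just one bag of size 5, the width is 5 − 1 = 4, so tw(G) ≤ 4. On the other hand G contains the 5-clique {1, 2, 3, 4, 5}. A clique must lie in a single bag of any decomposition, so no decomposition can have width below 4. The upper and lower bounds meet at 4, so that is the treewidth.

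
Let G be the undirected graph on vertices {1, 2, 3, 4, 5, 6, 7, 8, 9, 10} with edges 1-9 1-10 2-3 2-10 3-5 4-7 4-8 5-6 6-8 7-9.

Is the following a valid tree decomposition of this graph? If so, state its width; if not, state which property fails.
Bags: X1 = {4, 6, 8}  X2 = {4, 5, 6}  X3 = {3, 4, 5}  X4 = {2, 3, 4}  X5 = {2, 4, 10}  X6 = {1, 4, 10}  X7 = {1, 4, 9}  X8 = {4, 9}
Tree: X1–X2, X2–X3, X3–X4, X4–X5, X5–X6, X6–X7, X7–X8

No — vertex 7 appears in no bag.

A tree decomposition must satisfy three properties: every vertex lies in some bag; for every edge, both endpoints lie together in some bag; and for every vertex, the bags containing it form a connected subtree. Here vertex 7 appears in no bag, so the decomposition is invalid.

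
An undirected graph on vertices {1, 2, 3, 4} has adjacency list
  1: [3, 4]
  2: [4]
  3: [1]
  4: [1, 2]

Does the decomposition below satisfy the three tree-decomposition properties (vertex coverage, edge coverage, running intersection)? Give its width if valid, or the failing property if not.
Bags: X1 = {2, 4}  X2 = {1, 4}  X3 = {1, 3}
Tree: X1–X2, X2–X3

Every vertex of G appears in some bag (union = {1, 2, 3, 4}); every edge is covered by a bag; and for each vertex v the set of bags containing v is connected in the bag tree. The decomposition is therefore valid. The largest bag has 2 vertices, so the width is 1.

Yes; width 1.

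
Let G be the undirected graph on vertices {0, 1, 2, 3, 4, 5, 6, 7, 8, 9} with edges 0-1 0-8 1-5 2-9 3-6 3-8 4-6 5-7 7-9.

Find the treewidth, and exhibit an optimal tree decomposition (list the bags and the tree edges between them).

Treewidth 1.
Bags: B1 = {4, 6}  B2 = {3, 6}  B3 = {3, 8}  B4 = {0, 8}  B5 = {0, 1}  B6 = {1, 5}  B7 = {5, 7}  B8 = {7, 9}  B9 = {2, 9}
Tree: B1–B2, B2–B3, B3–B4, B4–B5, B5–B6, B6–B7, B7–B8, B8–B9

The largest bag has 2 vertices, giving width 1; this decomposition certifies tw(G) ≤ 1. Since G has at least one edge (e.g. 4–6), it is not an edgeless graph, so tw(G) ≥ 1. The upper and lower bounds meet at 1, so that is the treewidth.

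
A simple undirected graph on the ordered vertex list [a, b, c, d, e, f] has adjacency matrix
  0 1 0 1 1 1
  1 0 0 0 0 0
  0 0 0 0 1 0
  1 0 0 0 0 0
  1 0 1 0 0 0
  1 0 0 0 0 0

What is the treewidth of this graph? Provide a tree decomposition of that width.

Treewidth 1.
One optimal decomposition is:
Bags: B1 = {a, d}  B2 = {a, b}  B3 = {a, e}  B4 = {a, f}  B5 = {c, e}
Tree: B1–B2, B2–B3, B3–B4, B3–B5

Every bag has size at most 2, so the width is 2 − 1 = 1 and tw(G) ≤ 1. Any graph with an edge has treewidth ≥ 1, and G has the edge a–d. The upper and lower bounds meet at 1, so that is the treewidth.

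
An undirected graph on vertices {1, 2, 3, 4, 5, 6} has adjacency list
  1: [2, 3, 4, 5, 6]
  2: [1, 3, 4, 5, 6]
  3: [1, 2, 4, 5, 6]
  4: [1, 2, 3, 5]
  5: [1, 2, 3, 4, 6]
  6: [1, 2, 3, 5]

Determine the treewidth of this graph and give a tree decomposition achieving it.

Treewidth 4.
One such decomposition:
Bags: B1 = {1, 2, 3, 4, 5}  B2 = {1, 2, 3, 5, 6}
Tree: B1–B2

The largest bag has 5 vertices, giving width 4; this decomposition certifies tw(G) ≤ 4. For the lower bound, the 5 vertices {1, 2, 3, 4, 5} are pairwise adjacent, and any tree decomposition puts a clique entirely inside one bag — forcing width ≥ 4. Therefore the treewidth is 4.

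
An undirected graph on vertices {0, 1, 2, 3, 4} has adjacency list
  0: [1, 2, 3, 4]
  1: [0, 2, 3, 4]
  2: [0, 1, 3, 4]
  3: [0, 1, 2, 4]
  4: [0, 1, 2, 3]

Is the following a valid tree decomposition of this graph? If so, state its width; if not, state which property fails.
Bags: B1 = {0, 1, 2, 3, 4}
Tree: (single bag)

Vertex coverage: the bags together contain {0, 1, 2, 3, 4}, the full vertex set. Edge coverage: each edge of G has both endpoints in at least one bag. Running intersection: for every vertex, the bags containing it form a connected subtree. All three properties hold, so this is a valid tree decomposition of width max|bag| − 1 = 4, and hence tw(G) ≤ 4.

Yes; width 4.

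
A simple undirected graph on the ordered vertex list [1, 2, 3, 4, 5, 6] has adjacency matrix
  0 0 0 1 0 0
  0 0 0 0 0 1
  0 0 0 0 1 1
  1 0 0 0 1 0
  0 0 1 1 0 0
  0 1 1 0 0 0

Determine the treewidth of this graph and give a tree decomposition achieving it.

Every bag has size at most 2, so the width is 2 − 1 = 1 and tw(G) ≤ 1. Any graph with an edge has treewidth ≥ 1, and G has the edge 1–4. Combining the bounds, tw(G) = 1.

Treewidth 1.
One optimal decomposition is:
Bags: B1 = {1, 4}  B2 = {4, 5}  B3 = {3, 5}  B4 = {3, 6}  B5 = {2, 6}
Tree: B1–B2, B2–B3, B3–B4, B4–B5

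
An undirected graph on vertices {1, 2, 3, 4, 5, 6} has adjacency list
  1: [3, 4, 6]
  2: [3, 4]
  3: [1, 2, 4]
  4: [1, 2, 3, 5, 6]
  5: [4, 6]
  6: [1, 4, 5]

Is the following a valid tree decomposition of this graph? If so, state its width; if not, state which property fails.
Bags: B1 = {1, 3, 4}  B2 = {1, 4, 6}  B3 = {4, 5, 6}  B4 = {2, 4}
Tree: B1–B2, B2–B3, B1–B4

A tree decomposition must satisfy three properties: every vertex lies in some bag; for every edge, both endpoints lie together in some bag; and for every vertex, the bags containing it form a connected subtree. Here edge (3,2) lies in no bag, so the decomposition is invalid.

No — edge (3,2) lies in no bag.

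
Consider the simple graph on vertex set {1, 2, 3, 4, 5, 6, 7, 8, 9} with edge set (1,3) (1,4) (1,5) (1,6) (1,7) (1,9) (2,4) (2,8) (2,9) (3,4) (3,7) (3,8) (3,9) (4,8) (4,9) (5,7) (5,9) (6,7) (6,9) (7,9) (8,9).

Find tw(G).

3

A width-3 tree decomposition is:
Bags: B1 = {1, 5, 7, 9}  B2 = {1, 3, 7, 9}  B3 = {1, 3, 4, 9}  B4 = {3, 4, 8, 9}  B5 = {2, 4, 8, 9}  B6 = {1, 6, 7, 9}
Tree: B1–B2, B2–B3, B3–B4, B4–B5, B1–B6
The largest bag has 4 vertices, giving width 3; this decomposition certifies tw(G) ≤ 3. For the lower bound, the 4 vertices {2, 4, 8, 9} are pairwise adjacent, and any tree decomposition puts a clique entirely inside one bag — forcing width ≥ 3. Hence tw(G) = 3 exactly.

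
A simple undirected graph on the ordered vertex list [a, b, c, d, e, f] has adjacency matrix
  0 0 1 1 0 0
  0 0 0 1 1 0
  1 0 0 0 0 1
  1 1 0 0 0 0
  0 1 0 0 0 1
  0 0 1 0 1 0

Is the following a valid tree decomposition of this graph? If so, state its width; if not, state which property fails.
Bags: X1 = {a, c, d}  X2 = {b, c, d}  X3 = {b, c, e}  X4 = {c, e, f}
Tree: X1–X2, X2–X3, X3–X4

Yes; width 2.

Checking the three conditions: (i) the bags cover all of {a, b, c, d, e, f}; (ii) for each edge, some bag contains both endpoints; (iii) the bags containing any fixed vertex form a subtree. All hold, so the decomposition is valid with width 3 − 1 = 2.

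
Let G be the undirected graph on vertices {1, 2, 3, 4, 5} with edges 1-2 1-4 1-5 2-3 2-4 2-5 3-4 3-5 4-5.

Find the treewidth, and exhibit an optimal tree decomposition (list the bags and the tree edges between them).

Treewidth 3.
One optimal decomposition is:
Bags: B1 = {1, 2, 4, 5}  B2 = {2, 3, 4, 5}
Tree: B1–B2

Every bag has size at most 4, so the width is 4 − 1 = 3 and tw(G) ≤ 3. On the other hand G contains the 4-clique {1, 2, 4, 5}. A clique must lie in a single bag of any decomposition, so no decomposition can have width below 3. The upper and lower bounds meet at 3, so that is the treewidth.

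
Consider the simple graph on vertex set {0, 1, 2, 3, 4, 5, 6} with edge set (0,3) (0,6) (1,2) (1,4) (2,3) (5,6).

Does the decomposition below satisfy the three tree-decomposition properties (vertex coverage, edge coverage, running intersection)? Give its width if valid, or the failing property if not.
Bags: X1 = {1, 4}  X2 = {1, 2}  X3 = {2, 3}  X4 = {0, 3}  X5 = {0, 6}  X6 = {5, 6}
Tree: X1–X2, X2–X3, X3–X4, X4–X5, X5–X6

Every vertex of G appears in some bag (union = {0, 1, 2, 3, 4, 5, 6}); every edge is covered by a bag; and for each vertex v the set of bags containing v is connected in the bag tree. The decomposition is therefore valid. The largest bag has 2 vertices, so the width is 1.

Yes; width 1.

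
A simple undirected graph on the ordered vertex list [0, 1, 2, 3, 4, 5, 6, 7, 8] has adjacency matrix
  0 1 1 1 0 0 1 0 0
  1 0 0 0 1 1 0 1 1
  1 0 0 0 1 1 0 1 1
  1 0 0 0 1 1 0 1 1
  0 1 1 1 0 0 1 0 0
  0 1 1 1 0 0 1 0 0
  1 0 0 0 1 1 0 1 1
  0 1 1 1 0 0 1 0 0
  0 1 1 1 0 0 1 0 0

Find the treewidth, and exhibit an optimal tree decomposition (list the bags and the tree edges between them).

Treewidth 4.
One such decomposition:
Bags: B1 = {1, 2, 3, 6, 7}  B2 = {0, 1, 2, 3, 6}  B3 = {1, 2, 3, 6, 8}  B4 = {1, 2, 3, 4, 6}  B5 = {1, 2, 3, 5, 6}
Tree: B1–B2, B2–B3, B3–B4, B4–B5

Each bag holds 5 vertices, so the decomposition has width 4, which upper-bounds the treewidth. For the lower bound: the 5 vertex sets {6,7}, {0,2}, {1,8}, {3}, {4} are disjoint, each induces a connected subgraph, and every pair is joined by at least one edge of G. Contracting each set to a single vertex therefore yields K_{5} as a minor, and since treewidth is minor-monotone, tw(G) ≥ tw(K_{5}) = 4. Therefore the treewidth is 4.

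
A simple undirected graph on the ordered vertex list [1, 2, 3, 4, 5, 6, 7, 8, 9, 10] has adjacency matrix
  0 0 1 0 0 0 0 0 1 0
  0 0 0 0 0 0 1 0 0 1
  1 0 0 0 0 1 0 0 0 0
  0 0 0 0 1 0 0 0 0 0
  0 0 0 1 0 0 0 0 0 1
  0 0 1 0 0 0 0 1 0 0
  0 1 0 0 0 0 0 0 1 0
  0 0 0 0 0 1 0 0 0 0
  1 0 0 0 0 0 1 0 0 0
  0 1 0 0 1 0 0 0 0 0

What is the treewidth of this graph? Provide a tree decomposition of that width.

Every bag has size at most 2, so the width is 2 − 1 = 1 and tw(G) ≤ 1. Any graph with an edge has treewidth ≥ 1, and G has the edge 8–6. Hence tw(G) = 1 exactly.

Treewidth 1.
One optimal decomposition is:
Bags: B1 = {6, 8}  B2 = {3, 6}  B3 = {1, 3}  B4 = {1, 9}  B5 = {7, 9}  B6 = {2, 7}  B7 = {2, 10}  B8 = {5, 10}  B9 = {4, 5}
Tree: B1–B2, B2–B3, B3–B4, B4–B5, B5–B6, B6–B7, B7–B8, B8–B9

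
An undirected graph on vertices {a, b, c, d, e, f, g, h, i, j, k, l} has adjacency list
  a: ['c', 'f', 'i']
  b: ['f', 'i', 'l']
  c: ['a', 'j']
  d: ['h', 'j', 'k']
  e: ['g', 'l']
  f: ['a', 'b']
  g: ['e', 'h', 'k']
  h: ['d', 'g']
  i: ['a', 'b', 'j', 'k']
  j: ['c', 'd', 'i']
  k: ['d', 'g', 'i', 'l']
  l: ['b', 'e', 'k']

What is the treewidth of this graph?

A width-3 tree decomposition is:
Bags: B1 = {a, c, f, j}  B2 = {a, f, i, j}  B3 = {b, f, i, j}  B4 = {b, d, i, j}  B5 = {b, d, i, k}  B6 = {b, d, k, l}  B7 = {d, h, k, l}  B8 = {g, h, k, l}  B9 = {e, g, h, l}
Tree: B1–B2, B2–B3, B3–B4, B4–B5, B5–B6, B6–B7, B7–B8, B8–B9
Each bag holds 4 vertices, so the decomposition has width 3, which upper-bounds the treewidth. For the lower bound: the 4 vertex sets {a,c,f}, {j}, {i}, {b,d,k,l} are disjoint, each induces a connected subgraph, and every pair is joined by at least one edge of G. Contracting each set to a single vertex therefore yields K_{4} as a minor, and since treewidth is minor-monotone, tw(G) ≥ tw(K_{4}) = 3. The upper and lower bounds meet at 3, so that is the treewidth.

3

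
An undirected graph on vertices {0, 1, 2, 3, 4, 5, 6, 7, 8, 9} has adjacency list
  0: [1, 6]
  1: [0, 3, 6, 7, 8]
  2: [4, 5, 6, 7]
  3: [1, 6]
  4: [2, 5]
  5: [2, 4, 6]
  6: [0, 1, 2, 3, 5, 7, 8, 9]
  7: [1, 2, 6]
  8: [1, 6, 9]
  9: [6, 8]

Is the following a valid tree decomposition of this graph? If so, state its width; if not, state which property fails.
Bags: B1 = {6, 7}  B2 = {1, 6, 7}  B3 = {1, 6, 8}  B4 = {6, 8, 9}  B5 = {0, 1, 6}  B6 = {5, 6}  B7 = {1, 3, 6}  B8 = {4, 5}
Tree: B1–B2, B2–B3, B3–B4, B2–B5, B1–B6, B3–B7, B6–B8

A tree decomposition must satisfy three properties: every vertex lies in some bag; for every edge, both endpoints lie together in some bag; and for every vertex, the bags containing it form a connected subtree. Here vertex 2 appears in no bag, so the decomposition is invalid.

No — vertex 2 appears in no bag.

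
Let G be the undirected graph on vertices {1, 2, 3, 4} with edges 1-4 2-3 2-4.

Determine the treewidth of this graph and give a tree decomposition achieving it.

Treewidth 1.
One optimal decomposition is:
Bags: B1 = {2, 3}  B2 = {2, 4}  B3 = {1, 4}
Tree: B1–B2, B2–B3

The largest bag has 2 vertices, giving width 1; this decomposition certifies tw(G) ≤ 1. Since G has at least one edge (e.g. 2–3), it is not an edgeless graph, so tw(G) ≥ 1. Hence tw(G) = 1 exactly.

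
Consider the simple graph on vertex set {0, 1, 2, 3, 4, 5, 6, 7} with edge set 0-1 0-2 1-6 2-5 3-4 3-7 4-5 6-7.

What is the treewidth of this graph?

2

A width-2 tree decomposition is:
Bags: B1 = {2, 4, 5}  B2 = {0, 2, 4}  B3 = {0, 1, 4}  B4 = {1, 4, 6}  B5 = {4, 6, 7}  B6 = {3, 4, 7}
Tree: B1–B2, B2–B3, B3–B4, B4–B5, B5–B6
The largest bag has 3 vertices, giving width 2; this decomposition certifies tw(G) ≤ 2. For the lower bound, G contains the cycle 4–5–2–0–1–6–7–3–4, so G is not a forest; only forests have treewidth ≤ 1, hence tw(G) ≥ 2. Therefore the treewidth is 2.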